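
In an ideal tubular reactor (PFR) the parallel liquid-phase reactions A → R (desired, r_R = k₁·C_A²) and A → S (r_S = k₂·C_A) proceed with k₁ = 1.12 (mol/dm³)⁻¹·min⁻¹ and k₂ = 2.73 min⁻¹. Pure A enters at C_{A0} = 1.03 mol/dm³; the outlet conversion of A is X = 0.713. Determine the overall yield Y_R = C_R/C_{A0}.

0.150

C_A = C_{A0}(1−X) = 0.2956 mol/dm³.
Along a PFR/batch, dC_S/dC_A = −r_S/(r_R+r_S) = −k₂/(k₂+k₁·C_A).
Integrating from C_{A0} to C_A: C_S = (2.73/1.12)·ln[(2.73+1.12·1.03)/(2.73+1.12·0.296)] = 2.437·ln(3.884/3.061) = 0.5801 mol/dm³.
Then C_R = (C_{A0}−C_A) − C_S = 0.7344 − 0.5801 = 0.1543 mol/dm³.
Y_R = C_R/C_{A0} = 0.1543/1.03 = 0.150.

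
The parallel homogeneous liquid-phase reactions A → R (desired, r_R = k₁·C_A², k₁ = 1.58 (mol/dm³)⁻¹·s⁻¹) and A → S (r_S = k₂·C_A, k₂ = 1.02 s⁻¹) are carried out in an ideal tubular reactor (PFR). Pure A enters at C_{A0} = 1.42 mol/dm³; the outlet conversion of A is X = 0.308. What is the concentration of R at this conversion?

C_A = C_{A0}(1−X) = 0.9826 mol/dm³.
Along a PFR/batch, dC_S/dC_A = −r_S/(r_R+r_S) = −k₂/(k₂+k₁·C_A).
Integrating from C_{A0} to C_A: C_S = (1.02/1.58)·ln[(1.02+1.58·1.42)/(1.02+1.58·0.983)] = 0.6456·ln(3.264/2.573) = 0.1536 mol/dm³.
Then C_R = (C_{A0}−C_A) − C_S = 0.4374 − 0.1536 = 0.2838 mol/dm³.

0.284 mol/dm³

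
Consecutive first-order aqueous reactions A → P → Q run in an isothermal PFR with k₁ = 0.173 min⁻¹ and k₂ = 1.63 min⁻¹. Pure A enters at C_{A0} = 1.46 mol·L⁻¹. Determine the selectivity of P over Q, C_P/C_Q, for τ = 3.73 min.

For first-order series with pure A initially, C_P(τ) = k₁C_{A0}/(k₂−k₁)·(e^(−k₁τ) − e^(−k₂τ)).
e^(−k₁τ) = e^(−0.173×3.73) = e^(−0.6453) = 0.5245; e^(−k₂τ) = e^(−6.080) = 0.002288.
C_P = 0.173×1.46/(1.63−0.173) × (0.5245−0.002288) = 0.1734×0.5222 = 0.09053 mol·L⁻¹.
C_A = C_{A0}e^(−k₁τ) = 0.7658 mol·L⁻¹, so C_Q = C_{A0}−C_A−C_P = 0.6037 mol·L⁻¹; C_P/C_Q = 0.150.

0.150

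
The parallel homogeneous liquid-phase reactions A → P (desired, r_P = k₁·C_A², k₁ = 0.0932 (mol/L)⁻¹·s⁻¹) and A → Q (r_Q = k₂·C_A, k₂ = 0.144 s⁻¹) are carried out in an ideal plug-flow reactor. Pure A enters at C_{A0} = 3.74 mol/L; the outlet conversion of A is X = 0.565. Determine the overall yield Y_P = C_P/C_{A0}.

C_A = C_{A0}(1−X) = 1.627 mol/L.
Along a PFR/batch, dC_Q/dC_A = −r_Q/(r_P+r_Q) = −k₂/(k₂+k₁·C_A).
Integrating from C_{A0} to C_A: C_Q = (0.144/0.0932)·ln[(0.144+0.0932·3.74)/(0.144+0.0932·1.63)] = 1.545·ln(0.4926/0.2956) = 0.7888 mol/L.
Then C_P = (C_{A0}−C_A) − C_Q = 2.113 − 0.7888 = 1.324 mol/L.
Y_P = C_P/C_{A0} = 1.324/3.74 = 0.354.

0.354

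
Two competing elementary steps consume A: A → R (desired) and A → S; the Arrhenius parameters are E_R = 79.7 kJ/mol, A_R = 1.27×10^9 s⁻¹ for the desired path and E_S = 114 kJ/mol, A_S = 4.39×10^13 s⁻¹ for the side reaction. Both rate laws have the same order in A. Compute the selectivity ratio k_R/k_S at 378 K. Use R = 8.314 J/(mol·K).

1.59

Since both paths have the same order in A, the concentration cancels and S_{R/S} = k_R/k_S = (A_R/A_S)·exp[(E_S−E_R)/(RT)].
(E_S−E_R)/(RT) = (114−79.7)×10³/(8.314×378) = 34300/3143 = 10.91.
k_R/k_S = (1.27×10^9/4.39×10^13)·exp(10.91) = 2.893×10^-5 × 54952 = 1.59.
Since E_R < E_S, lowering the temperature improves selectivity toward R.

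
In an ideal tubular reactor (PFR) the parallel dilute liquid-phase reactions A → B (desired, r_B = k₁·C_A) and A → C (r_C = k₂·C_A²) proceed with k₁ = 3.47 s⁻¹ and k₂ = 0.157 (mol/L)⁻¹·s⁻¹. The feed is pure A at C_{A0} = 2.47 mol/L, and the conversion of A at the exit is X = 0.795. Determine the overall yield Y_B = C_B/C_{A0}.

0.745

C_A = C_{A0}(1−X) = 0.5063 mol/L.
Along a PFR/batch, dC_B/dC_A = −r_B/(r_B+r_C) = −k₁/(k₁+k₂·C_A).
Integrating from C_{A0} to C_A: C_B = (3.47/0.157)·ln[(3.47+0.157·2.47)/(3.47+0.157·0.506)] = 22.10·ln(3.858/3.549) = 1.841 mol/L.
Y_B = C_B/C_{A0} = 1.841/2.47 = 0.745.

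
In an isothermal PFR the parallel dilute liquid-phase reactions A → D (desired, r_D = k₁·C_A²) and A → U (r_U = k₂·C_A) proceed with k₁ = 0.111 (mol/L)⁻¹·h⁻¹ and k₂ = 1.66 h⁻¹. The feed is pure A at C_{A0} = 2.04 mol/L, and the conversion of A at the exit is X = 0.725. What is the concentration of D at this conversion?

C_A = C_{A0}(1−X) = 0.5610 mol/L.
Along a PFR/batch, dC_U/dC_A = −r_U/(r_D+r_U) = −k₂/(k₂+k₁·C_A).
Integrating from C_{A0} to C_A: C_U = (1.66/0.111)·ln[(1.66+0.111·2.04)/(1.66+0.111·0.561)] = 14.95·ln(1.886/1.722) = 1.362 mol/L.
Then C_D = (C_{A0}−C_A) − C_U = 1.479 − 1.362 = 0.1174 mol/L.

0.117 mol/L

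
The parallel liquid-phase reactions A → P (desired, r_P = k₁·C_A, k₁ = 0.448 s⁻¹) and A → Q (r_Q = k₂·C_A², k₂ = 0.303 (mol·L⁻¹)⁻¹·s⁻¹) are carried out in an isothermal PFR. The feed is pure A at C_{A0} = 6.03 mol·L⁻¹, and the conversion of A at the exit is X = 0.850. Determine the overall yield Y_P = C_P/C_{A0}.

C_A = C_{A0}(1−X) = 0.9045 mol·L⁻¹.
Along a PFR/batch, dC_P/dC_A = −r_P/(r_P+r_Q) = −k₁/(k₁+k₂·C_A).
Integrating from C_{A0} to C_A: C_P = (0.448/0.303)·ln[(0.448+0.303·6.03)/(0.448+0.303·0.905)] = 1.479·ln(2.275/0.7221) = 1.697 mol·L⁻¹.
Y_P = C_P/C_{A0} = 1.697/6.03 = 0.281.

0.281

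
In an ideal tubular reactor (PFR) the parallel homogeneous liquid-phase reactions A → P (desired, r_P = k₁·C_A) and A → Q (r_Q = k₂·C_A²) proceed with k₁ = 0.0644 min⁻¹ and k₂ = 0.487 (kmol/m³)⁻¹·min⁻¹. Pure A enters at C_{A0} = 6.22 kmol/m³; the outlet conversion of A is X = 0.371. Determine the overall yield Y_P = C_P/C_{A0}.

0.00960

C_A = C_{A0}(1−X) = 3.912 kmol/m³.
Along a PFR/batch, dC_P/dC_A = −r_P/(r_P+r_Q) = −k₁/(k₁+k₂·C_A).
Integrating from C_{A0} to C_A: C_P = (0.0644/0.487)·ln[(0.0644+0.487·6.22)/(0.0644+0.487·3.91)] = 0.1322·ln(3.094/1.970) = 0.05969 kmol/m³.
Y_P = C_P/C_{A0} = 0.05969/6.22 = 0.00960.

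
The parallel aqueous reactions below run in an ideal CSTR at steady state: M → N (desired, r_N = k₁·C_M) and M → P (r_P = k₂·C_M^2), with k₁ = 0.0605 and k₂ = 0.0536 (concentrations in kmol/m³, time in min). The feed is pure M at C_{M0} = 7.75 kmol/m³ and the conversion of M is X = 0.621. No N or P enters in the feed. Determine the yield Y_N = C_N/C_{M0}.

Exit C_M = C_{M0}(1−X) = 7.75×0.379 = 2.937 kmol/m³.
Rates in a CSTR are evaluated at the outlet concentration: r_N = 0.0605×2.937 = 0.1777, r_P = 0.0536×2.937^2 = 0.4624.
Fraction of consumed M going to N: r_N/(r_N+r_P) = 0.2776.
C_N = 0.2776·C_{M0}·X = 0.2776×7.75×0.621 = 1.34 kmol/m³; Y_N = C_N/C_{M0} = 0.172.

0.172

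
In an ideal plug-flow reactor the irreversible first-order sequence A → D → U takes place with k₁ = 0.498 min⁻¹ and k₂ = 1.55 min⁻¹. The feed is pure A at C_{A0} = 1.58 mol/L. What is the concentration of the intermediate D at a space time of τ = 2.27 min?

For first-order series with pure A initially, C_D(τ) = k₁C_{A0}/(k₂−k₁)·(e^(−k₁τ) − e^(−k₂τ)).
e^(−k₁τ) = e^(−0.498×2.27) = e^(−1.130) = 0.3229; e^(−k₂τ) = e^(−3.518) = 0.02964.
C_D = 0.498×1.58/(1.55−0.498) × (0.3229−0.02964) = 0.7479×0.2932 = 0.2193 mol/L.

0.219 mol/L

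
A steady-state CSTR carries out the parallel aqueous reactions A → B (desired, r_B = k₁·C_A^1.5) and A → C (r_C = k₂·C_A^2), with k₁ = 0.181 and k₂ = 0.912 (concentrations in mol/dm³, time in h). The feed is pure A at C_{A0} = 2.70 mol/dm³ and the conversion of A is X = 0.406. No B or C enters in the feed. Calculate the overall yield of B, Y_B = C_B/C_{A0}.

0.0550

Exit C_A = C_{A0}(1−X) = 2.70×0.594 = 1.604 mol/dm³.
A CSTR operates uniformly at the exit composition, giving r_B = 0.3676 and r_C = 2.346 (each k·C_A^n at C_A = 1.604).
Fraction of consumed A going to B: r_B/(r_B+r_C) = 0.1355.
C_B = 0.1355·C_{A0}·X = 0.1355×2.70×0.406 = 0.149 mol/dm³; Y_B = C_B/C_{A0} = 0.0550.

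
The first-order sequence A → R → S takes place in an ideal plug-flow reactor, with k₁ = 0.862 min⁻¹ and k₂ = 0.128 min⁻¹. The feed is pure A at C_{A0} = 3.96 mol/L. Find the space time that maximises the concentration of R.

For first-order series the maximum of C_R occurs at τ_opt = ln(k₂/k₁)/(k₂−k₁).
= ln(0.128/0.862)/(0.128−0.862) = ln(0.1485)/-0.7340 = -1.907/-0.7340 = 2.60 min.

2.60 min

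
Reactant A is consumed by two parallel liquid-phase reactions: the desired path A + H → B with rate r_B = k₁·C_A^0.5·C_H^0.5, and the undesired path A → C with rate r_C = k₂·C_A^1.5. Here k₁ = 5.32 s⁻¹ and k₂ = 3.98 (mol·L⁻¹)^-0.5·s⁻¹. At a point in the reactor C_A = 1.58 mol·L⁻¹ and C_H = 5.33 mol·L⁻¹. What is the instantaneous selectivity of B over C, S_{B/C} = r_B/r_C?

1.95

S_{B/C} = r_B/r_C = (k₁·C_A^0.5·C_H^0.5)/(k₂·C_A^1.5) = (k₁/k₂)·C_A⁻¹·C_H^0.5.
= (5.32×1.580^0.5×5.330^0.5) / (3.98×1.580^1.5) = 15.44/7.904 = 1.95.
The undesired path is higher order in A, so low C_A (CSTR or dilute feed) favours B.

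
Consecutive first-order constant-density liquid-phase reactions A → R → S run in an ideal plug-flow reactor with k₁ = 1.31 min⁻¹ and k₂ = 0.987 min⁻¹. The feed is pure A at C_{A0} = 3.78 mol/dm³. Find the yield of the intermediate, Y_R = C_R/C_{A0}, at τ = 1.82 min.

The intermediate concentration in a first-order A→B→C sequence is C_R = k₁C_{A0}(e^(−k₁τ) − e^(−k₂τ))/(k₂−k₁).
e^(−k₁τ) = e^(−1.31×1.82) = e^(−2.384) = 0.09216; e^(−k₂τ) = e^(−1.796) = 0.1659.
C_R = 1.31×3.78/(0.987−1.31) × (0.09216−0.1659) = (-15.33)×(-0.07374) = 1.131 mol/dm³.
Y_R = C_R/C_{A0} = 1.131/3.78 = 0.299.

0.299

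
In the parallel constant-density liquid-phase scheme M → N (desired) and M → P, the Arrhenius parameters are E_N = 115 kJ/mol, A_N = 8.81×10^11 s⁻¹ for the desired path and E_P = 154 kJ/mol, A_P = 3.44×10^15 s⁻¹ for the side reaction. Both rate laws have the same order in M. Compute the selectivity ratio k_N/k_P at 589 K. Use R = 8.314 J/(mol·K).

0.737

k_N/k_P = (A_N/A_P)·exp[−(E_N−E_P)/(RT)] = (A_N/A_P)·exp[(E_P−E_N)/(RT)].
(E_P−E_N)/(RT) = (154−115)×10³/(8.314×589) = 39000/4897 = 7.964.
k_N/k_P = (8.81×10^11/3.44×10^15)·exp(7.964) = 2.561×10^-4 × 2876 = 0.737.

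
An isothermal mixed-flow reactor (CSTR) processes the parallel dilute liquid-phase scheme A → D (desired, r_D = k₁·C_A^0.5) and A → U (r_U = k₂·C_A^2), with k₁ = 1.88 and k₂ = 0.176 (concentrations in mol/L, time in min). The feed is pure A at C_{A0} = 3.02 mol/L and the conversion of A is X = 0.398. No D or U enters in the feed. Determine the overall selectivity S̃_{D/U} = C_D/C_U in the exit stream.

Exit C_A = C_{A0}(1−X) = 3.02×0.602 = 1.818 mol/L.
In a CSTR the entire volume is at exit conditions, so r_D = 1.88×1.818^0.5 = 2.535 and r_U = 0.176×1.818^2 = 0.5817.
Overall selectivity = C_D/C_U = r_Dτ/(r_Uτ) = r_D/r_U = 4.36.

4.36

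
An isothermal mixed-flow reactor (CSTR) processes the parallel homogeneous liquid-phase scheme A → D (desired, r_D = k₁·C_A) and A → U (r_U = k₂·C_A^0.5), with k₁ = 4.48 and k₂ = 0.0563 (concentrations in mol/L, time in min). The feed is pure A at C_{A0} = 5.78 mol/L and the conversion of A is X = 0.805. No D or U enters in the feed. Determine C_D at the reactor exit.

Exit C_A = C_{A0}(1−X) = 5.78×0.195 = 1.127 mol/L.
In a CSTR the entire volume is at exit conditions, so r_D = 4.48×1.127 = 5.049 and r_U = 0.0563×1.127^0.5 = 0.05977.
Fraction of consumed A going to D: r_D/(r_D+r_U) = 0.9883.
C_D = 0.9883·C_{A0}·X = 0.9883×5.78×0.805 = 4.60 mol/L.

4.60 mol/L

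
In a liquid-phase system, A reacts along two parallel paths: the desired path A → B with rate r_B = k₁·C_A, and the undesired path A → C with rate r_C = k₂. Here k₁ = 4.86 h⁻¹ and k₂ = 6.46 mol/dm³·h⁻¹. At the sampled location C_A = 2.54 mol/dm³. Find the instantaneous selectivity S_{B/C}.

1.91

S_{B/C} = r_B/r_C = (k₁·C_A)/(k₂) = (k₁/k₂)·C_A.
= (4.86×2.540) / (6.46) = 12.34/6.460 = 1.91.
Since the desired path is higher order in A, keeping C_A high (PFR or concentrated feed) favours B.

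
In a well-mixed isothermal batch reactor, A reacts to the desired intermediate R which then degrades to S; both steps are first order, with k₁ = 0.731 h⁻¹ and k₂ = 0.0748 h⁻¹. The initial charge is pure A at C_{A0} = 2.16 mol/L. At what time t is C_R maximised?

The intermediate peaks when r₁ = r₂, i.e. k₁e^(−k₁t) = k₂e^(−k₂t), giving t_opt = ln(k₂/k₁)/(k₂−k₁).
= ln(0.0748/0.731)/(0.0748−0.731) = ln(0.1023)/-0.6562 = -2.280/-0.6562 = 3.47 h.

3.47 h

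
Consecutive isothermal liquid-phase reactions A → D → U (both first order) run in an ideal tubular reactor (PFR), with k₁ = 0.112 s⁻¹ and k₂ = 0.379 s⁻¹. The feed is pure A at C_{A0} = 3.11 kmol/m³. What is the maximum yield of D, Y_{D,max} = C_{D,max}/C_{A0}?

Evaluating C_D at τ_opt = ln(k₂/k₁)/(k₂−k₁) gives C_{D,max}/C_{A0} = (k₁/k₂)^[k₂/(k₂−k₁)].
= (0.112/0.379)^(0.379/(0.379−0.112)) = (0.2955)^(1.419) = 0.1772.

0.177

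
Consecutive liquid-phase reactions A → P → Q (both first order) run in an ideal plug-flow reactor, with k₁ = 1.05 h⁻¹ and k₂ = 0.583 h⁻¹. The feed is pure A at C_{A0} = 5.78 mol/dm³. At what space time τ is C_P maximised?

Setting dC_P/dτ = 0 gives τ_opt = ln(k₂/k₁)/(k₂−k₁).
= ln(0.583/1.05)/(0.583−1.05) = ln(0.5552)/-0.4670 = -0.5884/-0.4670 = 1.26 h.

1.26 h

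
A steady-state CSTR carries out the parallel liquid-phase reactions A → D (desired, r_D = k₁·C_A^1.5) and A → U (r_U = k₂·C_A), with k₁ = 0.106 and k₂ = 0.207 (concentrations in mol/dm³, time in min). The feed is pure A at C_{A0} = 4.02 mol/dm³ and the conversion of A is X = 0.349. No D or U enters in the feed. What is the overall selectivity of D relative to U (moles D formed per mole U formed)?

0.828

Exit C_A = C_{A0}(1−X) = 4.02×0.651 = 2.617 mol/dm³.
In a CSTR the entire volume is at exit conditions, so r_D = 0.106×2.617^1.5 = 0.4488 and r_U = 0.207×2.617 = 0.5417.
Overall selectivity = C_D/C_U = r_Dτ/(r_Uτ) = r_D/r_U = 0.828.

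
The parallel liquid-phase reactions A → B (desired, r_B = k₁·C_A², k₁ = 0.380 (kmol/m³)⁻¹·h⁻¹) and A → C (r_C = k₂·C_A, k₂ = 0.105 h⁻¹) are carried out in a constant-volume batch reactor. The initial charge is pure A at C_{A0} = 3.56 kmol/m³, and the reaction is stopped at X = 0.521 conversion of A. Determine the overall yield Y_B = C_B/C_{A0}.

C_A = C_{A0}(1−X) = 1.705 kmol/m³.
Along a PFR/batch, dC_C/dC_A = −r_C/(r_B+r_C) = −k₂/(k₂+k₁·C_A).
Integrating from C_{A0} to C_A: C_C = (0.105/0.380)·ln[(0.105+0.380·3.56)/(0.105+0.380·1.71)] = 0.2763·ln(1.458/0.7530) = 0.1825 kmol/m³.
Then C_B = (C_{A0}−C_A) − C_C = 1.855 − 0.1825 = 1.672 kmol/m³.
Y_B = C_B/C_{A0} = 1.672/3.56 = 0.470.

0.470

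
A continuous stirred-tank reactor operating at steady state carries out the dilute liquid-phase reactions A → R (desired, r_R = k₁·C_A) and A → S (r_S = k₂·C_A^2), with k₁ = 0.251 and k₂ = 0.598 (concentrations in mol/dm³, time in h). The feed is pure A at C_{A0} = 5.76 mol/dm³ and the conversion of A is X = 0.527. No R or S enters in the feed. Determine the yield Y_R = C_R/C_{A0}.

0.0704

Exit C_A = C_{A0}(1−X) = 5.76×0.473 = 2.724 mol/dm³.
A CSTR operates uniformly at the exit composition, giving r_R = 0.6838 and r_S = 4.439 (each k·C_A^n at C_A = 2.724).
Fraction of consumed A going to R: r_R/(r_R+r_S) = 0.1335.
C_R = 0.1335·C_{A0}·X = 0.1335×5.76×0.527 = 0.405 mol/dm³; Y_R = C_R/C_{A0} = 0.0704.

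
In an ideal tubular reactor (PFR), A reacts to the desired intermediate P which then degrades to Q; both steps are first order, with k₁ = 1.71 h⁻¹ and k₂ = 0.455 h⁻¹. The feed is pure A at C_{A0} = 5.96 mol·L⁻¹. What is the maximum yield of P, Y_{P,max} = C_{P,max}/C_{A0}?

Evaluating C_P at τ_opt = ln(k₂/k₁)/(k₂−k₁) gives C_{P,max}/C_{A0} = (k₁/k₂)^[k₂/(k₂−k₁)].
= (1.71/0.455)^(0.455/(0.455−1.71)) = (3.758)^(-0.3625) = 0.6188.

0.619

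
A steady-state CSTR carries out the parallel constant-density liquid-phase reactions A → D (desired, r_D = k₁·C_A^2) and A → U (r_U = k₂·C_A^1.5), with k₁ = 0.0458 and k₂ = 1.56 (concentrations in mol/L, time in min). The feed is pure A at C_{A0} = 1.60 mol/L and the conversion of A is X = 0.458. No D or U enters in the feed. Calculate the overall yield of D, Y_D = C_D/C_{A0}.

0.0122

Exit C_A = C_{A0}(1−X) = 1.60×0.542 = 0.8672 mol/L.
Rates in a CSTR are evaluated at the outlet concentration: r_D = 0.0458×0.8672^2 = 0.03444, r_U = 1.56×0.8672^1.5 = 1.260.
Fraction of consumed A going to D: r_D/(r_D+r_U) = 0.02661.
C_D = 0.02661·C_{A0}·X = 0.02661×1.60×0.458 = 0.0195 mol/L; Y_D = C_D/C_{A0} = 0.0122.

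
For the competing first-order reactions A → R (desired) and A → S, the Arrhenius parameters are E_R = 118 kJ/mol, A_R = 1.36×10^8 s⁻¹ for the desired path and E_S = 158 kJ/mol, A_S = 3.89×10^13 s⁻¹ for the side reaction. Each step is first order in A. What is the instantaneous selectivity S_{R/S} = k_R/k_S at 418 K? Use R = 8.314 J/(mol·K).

With equal orders, S_{R/S} = k_R/k_S = (A_R/A_S)·exp[(E_S−E_R)/(RT)].
(E_S−E_R)/(RT) = (158−118)×10³/(8.314×418) = 40000/3475 = 11.51.
k_R/k_S = (1.36×10^8/3.89×10^13)·exp(11.51) = 3.496×10^-6 × 99704 = 0.349.
Since E_R < E_S, lowering the temperature improves selectivity toward R.

0.349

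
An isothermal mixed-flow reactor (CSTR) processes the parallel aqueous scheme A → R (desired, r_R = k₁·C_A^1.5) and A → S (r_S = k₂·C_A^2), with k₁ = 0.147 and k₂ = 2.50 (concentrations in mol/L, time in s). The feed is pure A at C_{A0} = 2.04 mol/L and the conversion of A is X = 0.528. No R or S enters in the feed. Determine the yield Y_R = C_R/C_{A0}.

0.0299

Exit C_A = C_{A0}(1−X) = 2.04×0.472 = 0.9629 mol/L.
Rates in a CSTR are evaluated at the outlet concentration: r_R = 0.147×0.9629^1.5 = 0.1389, r_S = 2.50×0.9629^2 = 2.318.
Fraction of consumed A going to R: r_R/(r_R+r_S) = 0.05653.
C_R = 0.05653·C_{A0}·X = 0.05653×2.04×0.528 = 0.0609 mol/L; Y_R = C_R/C_{A0} = 0.0299.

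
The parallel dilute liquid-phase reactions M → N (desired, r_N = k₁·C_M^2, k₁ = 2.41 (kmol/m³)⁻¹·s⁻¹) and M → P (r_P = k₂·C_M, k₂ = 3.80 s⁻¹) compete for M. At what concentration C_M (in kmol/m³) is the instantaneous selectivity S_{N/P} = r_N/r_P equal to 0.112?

S_{N/P} = (k₁/k₂)·C_M ⇒ C_M = S·k₂/k₁.
= 0.112×3.80/2.41 = 0.177 kmol/m³.

0.177 kmol/m³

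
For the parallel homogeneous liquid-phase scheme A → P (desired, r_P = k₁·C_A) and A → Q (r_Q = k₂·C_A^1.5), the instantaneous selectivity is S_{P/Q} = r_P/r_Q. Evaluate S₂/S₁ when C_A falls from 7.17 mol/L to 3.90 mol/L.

S_{P/Q} = (k₁/k₂)·C_A^-0.5, so S₂/S₁ = (C_{A,2}/C_{A,1})^-0.5.
= (3.90/7.17)^(-0.5) = (0.5439)^(-0.5) = 1.36.
Selectivity toward P rises as C_A falls — low-concentration operation is favoured.

1.36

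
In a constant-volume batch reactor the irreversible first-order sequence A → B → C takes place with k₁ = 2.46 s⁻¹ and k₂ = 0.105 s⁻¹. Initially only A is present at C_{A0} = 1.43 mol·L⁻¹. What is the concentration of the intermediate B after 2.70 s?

1.12 mol·L⁻¹

For first-order series with pure A initially, C_B(t) = k₁C_{A0}/(k₂−k₁)·(e^(−k₁t) − e^(−k₂t)).
e^(−k₁t) = e^(−2.46×2.70) = e^(−6.642) = 0.001304; e^(−k₂t) = e^(−0.2835) = 0.7531.
C_B = 2.46×1.43/(0.105−2.46) × (0.001304−0.7531) = (-1.494)×(-0.7518) = 1.123 mol·L⁻¹.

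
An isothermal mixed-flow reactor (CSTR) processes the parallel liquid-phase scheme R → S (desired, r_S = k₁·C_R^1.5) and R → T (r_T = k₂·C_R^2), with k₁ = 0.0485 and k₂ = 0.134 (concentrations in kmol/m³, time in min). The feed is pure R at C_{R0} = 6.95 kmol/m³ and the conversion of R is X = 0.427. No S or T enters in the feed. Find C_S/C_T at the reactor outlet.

0.181

Exit C_R = C_{R0}(1−X) = 6.95×0.573 = 3.982 kmol/m³.
A CSTR operates uniformly at the exit composition, giving r_S = 0.3854 and r_T = 2.125 (each k·C_R^n at C_R = 3.982).
Overall selectivity = C_S/C_T = r_Sτ/(r_Tτ) = r_S/r_T = 0.181.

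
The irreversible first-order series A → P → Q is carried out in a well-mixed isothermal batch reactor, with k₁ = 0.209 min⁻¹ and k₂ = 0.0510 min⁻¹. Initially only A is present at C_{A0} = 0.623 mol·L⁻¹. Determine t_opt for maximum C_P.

The intermediate peaks when r₁ = r₂, i.e. k₁e^(−k₁t) = k₂e^(−k₂t), giving t_opt = ln(k₂/k₁)/(k₂−k₁).
= ln(0.0510/0.209)/(0.0510−0.209) = ln(0.2440)/-0.1580 = -1.411/-0.1580 = 8.93 min.

8.93 min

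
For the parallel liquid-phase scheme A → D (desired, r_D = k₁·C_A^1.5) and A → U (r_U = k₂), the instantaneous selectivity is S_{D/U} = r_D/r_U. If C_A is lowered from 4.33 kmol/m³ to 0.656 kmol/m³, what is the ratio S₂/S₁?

0.0590

S_{D/U} = (k₁/k₂)·C_A^1.5, so S₂/S₁ = (C_{A,2}/C_{A,1})^1.5.
= (0.656/4.33)^1.5 = (0.1515)^1.5 = 0.0590.
Selectivity toward D falls as C_A falls — high-concentration operation is favoured.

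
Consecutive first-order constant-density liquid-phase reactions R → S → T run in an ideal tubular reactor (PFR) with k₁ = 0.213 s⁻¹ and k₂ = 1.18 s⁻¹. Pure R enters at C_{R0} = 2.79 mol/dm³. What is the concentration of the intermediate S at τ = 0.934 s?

The intermediate concentration in a first-order A→B→C sequence is C_S = k₁C_{R0}(e^(−k₁τ) − e^(−k₂τ))/(k₂−k₁).
e^(−k₁τ) = e^(−0.213×0.934) = e^(−0.1989) = 0.8196; e^(−k₂τ) = e^(−1.102) = 0.3322.
C_S = 0.213×2.79/(1.18−0.213) × (0.8196−0.3322) = 0.6146×0.4874 = 0.2996 mol/dm³.

0.300 mol/dm³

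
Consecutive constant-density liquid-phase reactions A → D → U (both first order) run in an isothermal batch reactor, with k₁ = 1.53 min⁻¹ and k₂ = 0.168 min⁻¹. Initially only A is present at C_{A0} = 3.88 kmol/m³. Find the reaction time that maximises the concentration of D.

Setting dC_D/dt = 0 gives t_opt = ln(k₂/k₁)/(k₂−k₁).
= ln(0.168/1.53)/(0.168−1.53) = ln(0.1098)/-1.362 = -2.209/-1.362 = 1.62 min.

1.62 min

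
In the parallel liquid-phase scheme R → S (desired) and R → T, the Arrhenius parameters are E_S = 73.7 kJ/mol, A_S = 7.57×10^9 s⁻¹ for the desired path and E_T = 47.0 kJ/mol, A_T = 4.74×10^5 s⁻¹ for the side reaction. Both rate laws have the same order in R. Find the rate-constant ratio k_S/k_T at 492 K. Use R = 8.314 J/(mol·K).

23.4

Since both paths have the same order in R, the concentration cancels and S_{S/T} = k_S/k_T = (A_S/A_T)·exp[(E_T−E_S)/(RT)].
(E_T−E_S)/(RT) = (47.0−73.7)×10³/(8.314×492) = -26700/4090 = -6.527.
k_S/k_T = (7.57×10^9/4.74×10^5)·exp(-6.527) = 15970 × 0.001463 = 23.4.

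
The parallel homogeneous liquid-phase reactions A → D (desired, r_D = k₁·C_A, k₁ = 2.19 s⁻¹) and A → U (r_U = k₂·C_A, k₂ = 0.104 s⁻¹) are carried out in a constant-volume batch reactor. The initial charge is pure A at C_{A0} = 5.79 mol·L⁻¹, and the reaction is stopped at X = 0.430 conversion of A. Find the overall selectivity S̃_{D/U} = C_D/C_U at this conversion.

C_A = C_{A0}(1−X) = 3.300 mol·L⁻¹.
Both paths are first order in A, so the instantaneous fraction to D is constant: dC_D/d(−C_A) = k₁/(k₁+k₂) = 0.9547.
C_D = 0.9547·(C_{A0}−C_A) = 0.9547×2.490 = 2.38 mol·L⁻¹.
C_U = (C_{A0}−C_A)−C_D = 0.1129 mol·L⁻¹; S̃_{D/U} = 2.377/0.1129 = 21.1.

21.1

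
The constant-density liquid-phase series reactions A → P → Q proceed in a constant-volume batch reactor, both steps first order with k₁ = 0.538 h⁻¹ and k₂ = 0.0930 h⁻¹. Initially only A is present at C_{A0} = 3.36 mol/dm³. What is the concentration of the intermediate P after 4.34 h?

For first-order series with pure A initially, C_P(t) = k₁C_{A0}/(k₂−k₁)·(e^(−k₁t) − e^(−k₂t)).
e^(−k₁t) = e^(−0.538×4.34) = e^(−2.335) = 0.09682; e^(−k₂t) = e^(−0.4036) = 0.6679.
C_P = 0.538×3.36/(0.0930−0.538) × (0.09682−0.6679) = (-4.062)×(-0.5711) = 2.320 mol/dm³.

2.32 mol/dm³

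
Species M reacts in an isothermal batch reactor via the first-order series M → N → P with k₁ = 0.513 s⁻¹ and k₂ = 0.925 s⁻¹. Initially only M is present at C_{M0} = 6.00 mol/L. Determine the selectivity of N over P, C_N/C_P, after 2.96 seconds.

Solving the coupled first-order balances gives C_N(t) = [k₁/(k₂−k₁)]·C_{M0}·(e^(−k₁t) − e^(−k₂t)).
e^(−k₁t) = e^(−0.513×2.96) = e^(−1.518) = 0.2190; e^(−k₂t) = e^(−2.738) = 0.06470.
C_N = 0.513×6.00/(0.925−0.513) × (0.2190−0.06470) = 7.471×0.1543 = 1.153 mol/L.
C_M = C_{M0}e^(−k₁t) = 1.314 mol/L, so C_P = C_{M0}−C_M−C_N = 3.533 mol/L; C_N/C_P = 0.326.

0.326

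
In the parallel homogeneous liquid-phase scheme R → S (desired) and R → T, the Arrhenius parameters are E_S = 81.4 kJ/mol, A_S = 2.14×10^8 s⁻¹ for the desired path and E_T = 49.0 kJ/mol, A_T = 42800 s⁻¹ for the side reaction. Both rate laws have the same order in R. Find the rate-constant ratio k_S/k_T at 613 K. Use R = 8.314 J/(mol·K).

With equal orders, S_{S/T} = k_S/k_T = (A_S/A_T)·exp[(E_T−E_S)/(RT)].
(E_T−E_S)/(RT) = (49.0−81.4)×10³/(8.314×613) = -32400/5096 = -6.357.
k_S/k_T = (2.14×10^8/42800)·exp(-6.357) = 5000 × 0.001734 = 8.67.

8.67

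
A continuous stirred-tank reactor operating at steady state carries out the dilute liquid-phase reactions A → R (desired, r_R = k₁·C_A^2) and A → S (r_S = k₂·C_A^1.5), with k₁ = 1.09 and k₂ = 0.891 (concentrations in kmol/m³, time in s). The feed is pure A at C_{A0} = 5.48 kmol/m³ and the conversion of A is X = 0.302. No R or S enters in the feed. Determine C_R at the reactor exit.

1.17 kmol/m³

Exit C_A = C_{A0}(1−X) = 5.48×0.698 = 3.825 kmol/m³.
A CSTR operates uniformly at the exit composition, giving r_R = 15.95 and r_S = 6.665 (each k·C_A^n at C_A = 3.825).
Fraction of consumed A going to R: r_R/(r_R+r_S) = 0.7052.
C_R = 0.7052·C_{A0}·X = 0.7052×5.48×0.302 = 1.17 kmol/m³.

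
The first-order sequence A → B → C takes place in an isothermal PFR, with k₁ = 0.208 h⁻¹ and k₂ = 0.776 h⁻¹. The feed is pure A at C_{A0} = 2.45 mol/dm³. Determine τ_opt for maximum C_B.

For first-order series the maximum of C_B occurs at τ_opt = ln(k₂/k₁)/(k₂−k₁).
= ln(0.776/0.208)/(0.776−0.208) = ln(3.731)/0.5680 = 1.317/0.5680 = 2.32 h.

2.32 h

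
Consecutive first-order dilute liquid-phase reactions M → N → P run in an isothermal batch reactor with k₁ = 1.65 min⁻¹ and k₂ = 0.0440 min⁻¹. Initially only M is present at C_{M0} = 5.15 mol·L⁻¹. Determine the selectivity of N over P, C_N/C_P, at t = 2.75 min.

9.99

Solving the coupled first-order balances gives C_N(t) = [k₁/(k₂−k₁)]·C_{M0}·(e^(−k₁t) − e^(−k₂t)).
e^(−k₁t) = e^(−1.65×2.75) = e^(−4.537) = 0.01070; e^(−k₂t) = e^(−0.1210) = 0.8860.
C_N = 1.65×5.15/(0.0440−1.65) × (0.01070−0.8860) = (-5.291)×(-0.8753) = 4.631 mol·L⁻¹.
C_M = C_{M0}e^(−k₁t) = 0.05511 mol·L⁻¹, so C_P = C_{M0}−C_M−C_N = 0.4634 mol·L⁻¹; C_N/C_P = 9.99.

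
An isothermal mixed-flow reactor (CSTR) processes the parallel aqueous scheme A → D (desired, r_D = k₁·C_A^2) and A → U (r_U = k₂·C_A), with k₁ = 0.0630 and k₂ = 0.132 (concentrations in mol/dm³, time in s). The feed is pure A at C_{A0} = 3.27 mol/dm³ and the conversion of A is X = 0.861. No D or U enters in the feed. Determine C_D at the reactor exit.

0.502 mol/dm³

Exit C_A = C_{A0}(1−X) = 3.27×0.139 = 0.4545 mol/dm³.
Rates in a CSTR are evaluated at the outlet concentration: r_D = 0.0630×0.4545^2 = 0.01302, r_U = 0.132×0.4545 = 0.06000.
Fraction of consumed A going to D: r_D/(r_D+r_U) = 0.1783.
C_D = 0.1783·C_{A0}·X = 0.1783×3.27×0.861 = 0.502 mol/dm³.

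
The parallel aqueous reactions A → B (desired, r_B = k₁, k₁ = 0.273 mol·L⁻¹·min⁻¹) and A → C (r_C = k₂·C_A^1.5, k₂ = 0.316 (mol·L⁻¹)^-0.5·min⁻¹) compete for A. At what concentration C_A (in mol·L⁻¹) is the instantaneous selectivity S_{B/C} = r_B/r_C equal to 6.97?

0.249 mol·L⁻¹

S_{B/C} = (k₁/k₂)·C_A^-1.5 ⇒ C_A = (S·k₂/k₁)^(1/(-1.5)).
= (6.97×0.316/0.273)^(-0.6667) = (8.068)^(-0.6667) = 0.249 mol·L⁻¹.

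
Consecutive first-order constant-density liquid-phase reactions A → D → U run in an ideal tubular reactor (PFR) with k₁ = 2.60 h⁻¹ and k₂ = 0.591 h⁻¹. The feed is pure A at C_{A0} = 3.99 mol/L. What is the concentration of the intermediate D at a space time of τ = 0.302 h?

1.96 mol/L

Solving the coupled first-order balances gives C_D(τ) = [k₁/(k₂−k₁)]·C_{A0}·(e^(−k₁τ) − e^(−k₂τ)).
e^(−k₁τ) = e^(−2.60×0.302) = e^(−0.7852) = 0.4560; e^(−k₂τ) = e^(−0.1785) = 0.8365.
C_D = 2.60×3.99/(0.591−2.60) × (0.4560−0.8365) = (-5.164)×(-0.3805) = 1.965 mol/L.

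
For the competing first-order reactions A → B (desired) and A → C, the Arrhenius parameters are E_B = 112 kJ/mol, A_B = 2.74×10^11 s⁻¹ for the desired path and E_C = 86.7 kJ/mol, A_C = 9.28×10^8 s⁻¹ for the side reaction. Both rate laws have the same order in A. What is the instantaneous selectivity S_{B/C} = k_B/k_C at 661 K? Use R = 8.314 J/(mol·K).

Since both paths have the same order in A, the concentration cancels and S_{B/C} = k_B/k_C = (A_B/A_C)·exp[(E_C−E_B)/(RT)].
(E_C−E_B)/(RT) = (86.7−112)×10³/(8.314×661) = -25300/5496 = -4.604.
k_B/k_C = (2.74×10^11/9.28×10^8)·exp(-4.604) = 295.3 × 0.01001 = 2.96.

2.96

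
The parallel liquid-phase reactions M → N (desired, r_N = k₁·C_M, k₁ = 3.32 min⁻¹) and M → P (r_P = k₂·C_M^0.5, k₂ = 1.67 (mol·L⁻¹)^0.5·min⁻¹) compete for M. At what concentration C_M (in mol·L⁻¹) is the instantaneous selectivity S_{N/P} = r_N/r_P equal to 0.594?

0.0893 mol·L⁻¹

S_{N/P} = (k₁/k₂)·C_M^0.5 ⇒ C_M = (S·k₂/k₁)^(2).
= (0.594×1.67/3.32)^(2) = (0.2988)^(2) = 0.0893 mol·L⁻¹.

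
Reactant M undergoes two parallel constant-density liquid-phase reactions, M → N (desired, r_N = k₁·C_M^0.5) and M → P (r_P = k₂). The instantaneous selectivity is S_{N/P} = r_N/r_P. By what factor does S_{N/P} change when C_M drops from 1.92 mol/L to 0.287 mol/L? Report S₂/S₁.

S_{N/P} = (k₁/k₂)·C_M^0.5, so S₂/S₁ = (C_{M,2}/C_{M,1})^0.5.
= (0.287/1.92)^0.5 = (0.1495)^0.5 = 0.387.

0.387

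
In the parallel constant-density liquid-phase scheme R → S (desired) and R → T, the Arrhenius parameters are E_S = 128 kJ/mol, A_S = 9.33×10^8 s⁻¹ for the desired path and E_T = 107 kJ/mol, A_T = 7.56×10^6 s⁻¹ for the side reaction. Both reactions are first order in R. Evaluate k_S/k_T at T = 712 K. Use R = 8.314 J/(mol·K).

3.55

k_S/k_T = (A_S/A_T)·exp[−(E_S−E_T)/(RT)] = (A_S/A_T)·exp[(E_T−E_S)/(RT)].
(E_T−E_S)/(RT) = (107−128)×10³/(8.314×712) = -21000/5920 = -3.548.
k_S/k_T = (9.33×10^8/7.56×10^6)·exp(-3.548) = 123.4 × 0.02879 = 3.55.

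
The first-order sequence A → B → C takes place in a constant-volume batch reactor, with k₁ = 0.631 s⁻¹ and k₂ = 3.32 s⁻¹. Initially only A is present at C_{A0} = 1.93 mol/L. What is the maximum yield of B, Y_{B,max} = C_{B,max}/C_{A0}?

0.129

For a first-order series the maximum intermediate yield is C_{B,max}/C_{A0} = (k₁/k₂)^[k₂/(k₂−k₁)].
= (0.631/3.32)^(3.32/(3.32−0.631)) = (0.1901)^(1.235) = 0.1287.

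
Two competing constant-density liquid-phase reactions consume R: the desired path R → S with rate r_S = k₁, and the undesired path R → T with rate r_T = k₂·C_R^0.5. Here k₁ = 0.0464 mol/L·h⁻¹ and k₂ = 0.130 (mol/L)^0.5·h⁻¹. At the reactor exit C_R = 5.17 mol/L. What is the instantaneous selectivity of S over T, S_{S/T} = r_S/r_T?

S_{S/T} = r_S/r_T = (k₁)/(k₂·C_R^0.5) = (k₁/k₂)·C_R^-0.5.
= (0.0464) / (0.130×5.170^0.5) = 0.04640/0.2956 = 0.157.

0.157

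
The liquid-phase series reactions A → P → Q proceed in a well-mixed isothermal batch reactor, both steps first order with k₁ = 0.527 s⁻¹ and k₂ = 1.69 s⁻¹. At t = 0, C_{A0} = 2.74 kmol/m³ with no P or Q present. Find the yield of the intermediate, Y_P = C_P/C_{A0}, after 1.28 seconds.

Solving the coupled first-order balances gives C_P(t) = [k₁/(k₂−k₁)]·C_{A0}·(e^(−k₁t) − e^(−k₂t)).
e^(−k₁t) = e^(−0.527×1.28) = e^(−0.6746) = 0.5094; e^(−k₂t) = e^(−2.163) = 0.1150.
C_P = 0.527×2.74/(1.69−0.527) × (0.5094−0.1150) = 1.242×0.3944 = 0.4897 kmol/m³.
Y_P = C_P/C_{A0} = 0.4897/2.74 = 0.179.

0.179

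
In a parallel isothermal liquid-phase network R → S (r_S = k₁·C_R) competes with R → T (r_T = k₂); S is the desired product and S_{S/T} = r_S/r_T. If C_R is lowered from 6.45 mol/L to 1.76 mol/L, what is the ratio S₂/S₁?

0.273

S_{S/T} = (k₁/k₂)·C_R, so S₂/S₁ = (C_{R,2}/C_{R,1}).
= 1.76/6.45 = 0.273.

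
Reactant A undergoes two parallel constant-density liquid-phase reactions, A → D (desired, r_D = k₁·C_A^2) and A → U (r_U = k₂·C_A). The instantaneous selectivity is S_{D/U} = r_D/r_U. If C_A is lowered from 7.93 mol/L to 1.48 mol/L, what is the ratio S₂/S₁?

S_{D/U} = (k₁/k₂)·C_A, so S₂/S₁ = (C_{A,2}/C_{A,1}).
= 1.48/7.93 = 0.187.

0.187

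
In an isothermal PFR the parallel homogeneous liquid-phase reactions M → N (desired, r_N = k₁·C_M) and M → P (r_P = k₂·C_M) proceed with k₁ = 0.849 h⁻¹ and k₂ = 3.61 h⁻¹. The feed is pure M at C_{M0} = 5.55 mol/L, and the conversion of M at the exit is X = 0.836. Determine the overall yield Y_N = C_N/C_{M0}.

0.159

C_M = C_{M0}(1−X) = 0.9102 mol/L.
Both paths are first order in M, so the instantaneous fraction to N is constant: dC_N/d(−C_M) = k₁/(k₁+k₂) = 0.1904.
C_N = 0.1904·(C_{M0}−C_M) = 0.1904×4.640 = 0.883 mol/L.
Y_N = C_N/C_{M0} = 0.8834/5.55 = 0.159.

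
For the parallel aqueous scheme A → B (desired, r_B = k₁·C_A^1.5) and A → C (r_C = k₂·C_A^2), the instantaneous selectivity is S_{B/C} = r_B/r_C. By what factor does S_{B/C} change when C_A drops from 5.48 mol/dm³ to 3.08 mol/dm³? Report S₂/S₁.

1.33

S_{B/C} = (k₁/k₂)·C_A^-0.5, so S₂/S₁ = (C_{A,2}/C_{A,1})^-0.5.
= (3.08/5.48)^(-0.5) = (0.5620)^(-0.5) = 1.33.
Selectivity toward B rises as C_A falls — low-concentration operation is favoured.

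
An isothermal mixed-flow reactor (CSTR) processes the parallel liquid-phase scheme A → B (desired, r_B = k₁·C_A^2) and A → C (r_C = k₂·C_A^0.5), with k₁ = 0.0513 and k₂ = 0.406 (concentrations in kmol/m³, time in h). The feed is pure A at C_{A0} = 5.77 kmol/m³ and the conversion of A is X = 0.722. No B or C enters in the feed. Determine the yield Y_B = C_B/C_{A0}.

Exit C_A = C_{A0}(1−X) = 5.77×0.278 = 1.604 kmol/m³.
A CSTR operates uniformly at the exit composition, giving r_B = 0.1320 and r_C = 0.5142 (each k·C_A^n at C_A = 1.604).
Fraction of consumed A going to B: r_B/(r_B+r_C) = 0.2043.
C_B = 0.2043·C_{A0}·X = 0.2043×5.77×0.722 = 0.851 kmol/m³; Y_B = C_B/C_{A0} = 0.147.

0.147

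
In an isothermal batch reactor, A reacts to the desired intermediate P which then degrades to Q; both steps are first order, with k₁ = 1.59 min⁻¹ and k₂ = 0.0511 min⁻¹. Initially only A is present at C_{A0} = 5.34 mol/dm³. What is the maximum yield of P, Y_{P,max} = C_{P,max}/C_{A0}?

0.892

For a first-order series the maximum intermediate yield is C_{P,max}/C_{A0} = (k₁/k₂)^[k₂/(k₂−k₁)].
= (1.59/0.0511)^(0.0511/(0.0511−1.59)) = (31.12)^(-0.03321) = 0.8921.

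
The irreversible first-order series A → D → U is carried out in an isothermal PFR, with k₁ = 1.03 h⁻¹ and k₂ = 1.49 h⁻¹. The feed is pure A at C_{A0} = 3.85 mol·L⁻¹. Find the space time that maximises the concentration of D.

0.803 h

For first-order series the maximum of C_D occurs at τ_opt = ln(k₂/k₁)/(k₂−k₁).
= ln(1.49/1.03)/(1.49−1.03) = ln(1.447)/0.4600 = 0.3692/0.4600 = 0.803 h.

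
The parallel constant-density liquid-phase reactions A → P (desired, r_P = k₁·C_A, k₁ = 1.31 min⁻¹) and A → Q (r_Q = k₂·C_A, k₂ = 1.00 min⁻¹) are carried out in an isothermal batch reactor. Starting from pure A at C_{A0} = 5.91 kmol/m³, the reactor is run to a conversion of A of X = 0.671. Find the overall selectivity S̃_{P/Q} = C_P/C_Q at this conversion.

1.31

C_A = C_{A0}(1−X) = 1.944 kmol/m³.
Both paths are first order in A, so the instantaneous fraction to P is constant: dC_P/d(−C_A) = k₁/(k₁+k₂) = 0.5671.
C_P = 0.5671·(C_{A0}−C_A) = 0.5671×3.966 = 2.25 kmol/m³.
C_Q = (C_{A0}−C_A)−C_P = 1.717 kmol/m³; S̃_{P/Q} = 2.249/1.717 = 1.31.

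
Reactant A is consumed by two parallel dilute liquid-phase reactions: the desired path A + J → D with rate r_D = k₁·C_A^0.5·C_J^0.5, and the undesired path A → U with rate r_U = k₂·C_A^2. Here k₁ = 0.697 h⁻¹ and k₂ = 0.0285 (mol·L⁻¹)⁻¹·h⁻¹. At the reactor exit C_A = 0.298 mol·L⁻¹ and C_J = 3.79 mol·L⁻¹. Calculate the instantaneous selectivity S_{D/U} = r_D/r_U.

S_{D/U} = r_D/r_U = (k₁·C_A^0.5·C_J^0.5)/(k₂·C_A^2) = (k₁/k₂)·C_A^-1.5·C_J^0.5.
= (0.697×0.2980^0.5×3.790^0.5) / (0.0285×0.2980^2) = 0.7407/0.002531 = 293.

293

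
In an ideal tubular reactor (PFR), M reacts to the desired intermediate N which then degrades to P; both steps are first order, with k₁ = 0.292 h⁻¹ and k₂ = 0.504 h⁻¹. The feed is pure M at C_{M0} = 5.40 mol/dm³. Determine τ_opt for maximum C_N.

For first-order series the maximum of C_N occurs at τ_opt = ln(k₂/k₁)/(k₂−k₁).
= ln(0.504/0.292)/(0.504−0.292) = ln(1.726)/0.2120 = 0.5458/0.2120 = 2.57 h.

2.57 h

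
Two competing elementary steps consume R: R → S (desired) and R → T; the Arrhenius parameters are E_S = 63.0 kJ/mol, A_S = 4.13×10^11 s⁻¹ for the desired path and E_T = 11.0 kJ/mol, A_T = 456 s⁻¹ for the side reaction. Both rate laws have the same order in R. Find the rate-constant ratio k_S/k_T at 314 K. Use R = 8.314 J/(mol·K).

k_S/k_T = (A_S/A_T)·exp[−(E_S−E_T)/(RT)] = (A_S/A_T)·exp[(E_T−E_S)/(RT)].
(E_T−E_S)/(RT) = (11.0−63.0)×10³/(8.314×314) = -52000/2611 = -19.92.
k_S/k_T = (4.13×10^11/456)·exp(-19.92) = 9.057×10^8 × 2.235×10^-9 = 2.02.
Since E_S > E_T, raising the temperature improves selectivity toward S.

2.02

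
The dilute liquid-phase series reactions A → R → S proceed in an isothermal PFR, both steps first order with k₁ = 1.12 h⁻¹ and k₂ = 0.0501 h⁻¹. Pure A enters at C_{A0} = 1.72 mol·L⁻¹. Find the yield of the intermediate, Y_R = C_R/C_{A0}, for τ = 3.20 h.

0.863

The intermediate concentration in a first-order A→B→C sequence is C_R = k₁C_{A0}(e^(−k₁τ) − e^(−k₂τ))/(k₂−k₁).
e^(−k₁τ) = e^(−1.12×3.20) = e^(−3.584) = 0.02776; e^(−k₂τ) = e^(−0.1603) = 0.8519.
C_R = 1.12×1.72/(0.0501−1.12) × (0.02776−0.8519) = (-1.801)×(-0.8241) = 1.484 mol·L⁻¹.
Y_R = C_R/C_{A0} = 1.484/1.72 = 0.863.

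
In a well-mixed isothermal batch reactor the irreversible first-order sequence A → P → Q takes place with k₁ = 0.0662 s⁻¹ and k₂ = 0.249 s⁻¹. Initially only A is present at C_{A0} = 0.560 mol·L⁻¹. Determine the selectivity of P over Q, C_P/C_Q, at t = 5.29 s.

1.15

For first-order series with pure A initially, C_P(t) = k₁C_{A0}/(k₂−k₁)·(e^(−k₁t) − e^(−k₂t)).
e^(−k₁t) = e^(−0.0662×5.29) = e^(−0.3502) = 0.7045; e^(−k₂t) = e^(−1.317) = 0.2679.
C_P = 0.0662×0.560/(0.249−0.0662) × (0.7045−0.2679) = 0.2028×0.4367 = 0.08856 mol·L⁻¹.
C_A = C_{A0}e^(−k₁t) = 0.3945 mol·L⁻¹, so C_Q = C_{A0}−C_A−C_P = 0.07690 mol·L⁻¹; C_P/C_Q = 1.15.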